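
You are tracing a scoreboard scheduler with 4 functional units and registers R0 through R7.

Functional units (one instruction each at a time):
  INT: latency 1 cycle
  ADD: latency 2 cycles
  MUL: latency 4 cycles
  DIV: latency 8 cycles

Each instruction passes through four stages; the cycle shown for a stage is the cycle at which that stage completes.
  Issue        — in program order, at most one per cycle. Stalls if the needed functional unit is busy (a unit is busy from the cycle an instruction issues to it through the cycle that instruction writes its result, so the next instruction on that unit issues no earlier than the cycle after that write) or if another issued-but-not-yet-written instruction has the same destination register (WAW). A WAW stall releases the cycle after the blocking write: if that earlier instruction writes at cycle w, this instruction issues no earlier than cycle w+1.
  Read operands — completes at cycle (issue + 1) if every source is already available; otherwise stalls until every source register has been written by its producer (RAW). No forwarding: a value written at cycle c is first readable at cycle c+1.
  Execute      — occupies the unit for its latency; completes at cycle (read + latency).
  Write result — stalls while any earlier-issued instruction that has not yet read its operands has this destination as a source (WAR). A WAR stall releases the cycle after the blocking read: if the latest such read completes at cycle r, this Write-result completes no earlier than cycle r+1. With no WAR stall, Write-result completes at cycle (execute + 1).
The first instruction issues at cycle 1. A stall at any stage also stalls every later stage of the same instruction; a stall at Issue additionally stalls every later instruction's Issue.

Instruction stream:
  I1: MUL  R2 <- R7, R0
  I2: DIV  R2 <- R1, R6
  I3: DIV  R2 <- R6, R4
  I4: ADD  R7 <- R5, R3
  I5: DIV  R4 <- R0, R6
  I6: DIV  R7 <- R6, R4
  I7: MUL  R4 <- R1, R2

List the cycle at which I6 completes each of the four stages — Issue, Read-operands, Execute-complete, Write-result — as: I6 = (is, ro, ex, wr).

I6 = (41, 42, 50, 51)

I1: IS=1 RO=2 EX=6 WR=7
I2: IS=8 RO=9 EX=17 WR=18  [WAW R2: wait I1 write@7]
I3: IS=19 RO=20 EX=28 WR=29  [struct: DIV busy until I2 writes@18]
I4: IS=20 RO=21 EX=23 WR=24
I5: IS=30 RO=31 EX=39 WR=40  [struct: DIV busy until I3 writes@29]
I6: IS=41 RO=42 EX=50 WR=51  [struct: DIV busy until I5 writes@40]
I7: IS=42 RO=43 EX=47 WR=48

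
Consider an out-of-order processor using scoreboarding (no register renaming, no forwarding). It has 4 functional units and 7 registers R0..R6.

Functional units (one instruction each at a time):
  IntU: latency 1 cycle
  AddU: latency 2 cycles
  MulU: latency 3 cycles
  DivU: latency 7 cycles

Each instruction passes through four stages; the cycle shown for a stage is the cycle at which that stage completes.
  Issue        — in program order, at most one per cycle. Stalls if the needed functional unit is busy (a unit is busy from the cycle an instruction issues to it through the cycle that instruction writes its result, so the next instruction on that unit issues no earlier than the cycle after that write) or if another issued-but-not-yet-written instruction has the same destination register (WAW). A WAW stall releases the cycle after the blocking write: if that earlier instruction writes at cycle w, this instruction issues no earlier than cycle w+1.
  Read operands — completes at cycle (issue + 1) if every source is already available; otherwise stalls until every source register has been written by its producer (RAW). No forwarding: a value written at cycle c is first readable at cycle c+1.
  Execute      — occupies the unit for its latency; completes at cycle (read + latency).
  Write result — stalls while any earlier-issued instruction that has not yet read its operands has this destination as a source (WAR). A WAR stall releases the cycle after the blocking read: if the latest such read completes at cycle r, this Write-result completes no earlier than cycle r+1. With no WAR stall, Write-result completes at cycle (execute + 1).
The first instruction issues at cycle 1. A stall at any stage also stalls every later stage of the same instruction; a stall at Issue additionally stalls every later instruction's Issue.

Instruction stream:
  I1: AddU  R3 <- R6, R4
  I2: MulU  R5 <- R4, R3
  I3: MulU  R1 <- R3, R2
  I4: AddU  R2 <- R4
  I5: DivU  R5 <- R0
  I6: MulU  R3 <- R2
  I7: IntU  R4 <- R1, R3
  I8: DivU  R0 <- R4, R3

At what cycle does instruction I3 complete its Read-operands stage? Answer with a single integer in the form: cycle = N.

cycle = 12

t=1  I1 issues→AddU
t=2  I1 reads | I2 issues→MulU
t=4  I1 exec-done
t=5  I1 writes R3
t=6  I2 reads
t=9  I2 exec-done
t=10  I2 writes R5
t=11  I3 issues→MulU
t=12  I3 reads | I4 issues→AddU
t=13  I4 reads | I5 issues→DivU
t=14  I5 reads
t=15  I3 exec-done | I4 exec-done
t=16  I3 writes R1 | I4 writes R2
t=17  I6 issues→MulU
t=18  I6 reads | I7 issues→IntU
t=21  I5 exec-done | I6 exec-done
t=22  I5 writes R5 | I6 writes R3
t=23  I7 reads | I8 issues→DivU
t=24  I7 exec-done
t=25  I7 writes R4
t=26  I8 reads
t=33  I8 exec-done
t=34  I8 writes R0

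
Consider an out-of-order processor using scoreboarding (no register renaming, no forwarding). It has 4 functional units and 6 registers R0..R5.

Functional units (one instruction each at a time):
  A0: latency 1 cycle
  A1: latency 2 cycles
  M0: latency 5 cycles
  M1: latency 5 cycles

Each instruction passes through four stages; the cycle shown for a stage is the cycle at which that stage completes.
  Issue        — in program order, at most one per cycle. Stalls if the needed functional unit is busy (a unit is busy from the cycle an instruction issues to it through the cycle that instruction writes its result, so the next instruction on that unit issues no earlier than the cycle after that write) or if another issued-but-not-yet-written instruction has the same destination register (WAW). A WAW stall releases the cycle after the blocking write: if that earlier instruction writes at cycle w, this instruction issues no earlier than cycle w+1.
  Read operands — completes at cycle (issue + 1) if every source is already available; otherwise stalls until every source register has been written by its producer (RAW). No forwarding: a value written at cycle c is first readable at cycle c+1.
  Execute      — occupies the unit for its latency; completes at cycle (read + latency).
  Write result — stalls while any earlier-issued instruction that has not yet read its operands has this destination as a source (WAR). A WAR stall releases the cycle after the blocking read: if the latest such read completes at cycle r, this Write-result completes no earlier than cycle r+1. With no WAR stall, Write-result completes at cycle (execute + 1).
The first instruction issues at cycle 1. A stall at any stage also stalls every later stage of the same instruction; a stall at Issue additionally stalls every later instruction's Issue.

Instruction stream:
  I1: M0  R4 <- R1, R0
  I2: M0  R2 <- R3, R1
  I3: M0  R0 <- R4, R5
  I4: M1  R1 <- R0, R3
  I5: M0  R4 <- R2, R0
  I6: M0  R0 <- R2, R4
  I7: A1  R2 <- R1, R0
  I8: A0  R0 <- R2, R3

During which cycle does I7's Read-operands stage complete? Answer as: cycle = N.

cycle = 41

  I1 | 1 | 2 | 7 | 8
  I2 | 9 | 10 | 15 | 16   struct: M0 busy until I1 writes@8
  I3 | 17 | 18 | 23 | 24   struct: M0 busy until I2 writes@16
  I4 | 18 | 25 | 30 | 31   RAW R0: wait I3 write@24
  I5 | 25 | 26 | 31 | 32   struct: M0 busy until I3 writes@24
  I6 | 33 | 34 | 39 | 40   struct: M0 busy until I5 writes@32
  I7 | 34 | 41 | 43 | 44   RAW R0: wait I6 write@40
  I8 | 41 | 45 | 46 | 47   WAW R0: wait I6 write@40 · RAW R2: wait I7 write@44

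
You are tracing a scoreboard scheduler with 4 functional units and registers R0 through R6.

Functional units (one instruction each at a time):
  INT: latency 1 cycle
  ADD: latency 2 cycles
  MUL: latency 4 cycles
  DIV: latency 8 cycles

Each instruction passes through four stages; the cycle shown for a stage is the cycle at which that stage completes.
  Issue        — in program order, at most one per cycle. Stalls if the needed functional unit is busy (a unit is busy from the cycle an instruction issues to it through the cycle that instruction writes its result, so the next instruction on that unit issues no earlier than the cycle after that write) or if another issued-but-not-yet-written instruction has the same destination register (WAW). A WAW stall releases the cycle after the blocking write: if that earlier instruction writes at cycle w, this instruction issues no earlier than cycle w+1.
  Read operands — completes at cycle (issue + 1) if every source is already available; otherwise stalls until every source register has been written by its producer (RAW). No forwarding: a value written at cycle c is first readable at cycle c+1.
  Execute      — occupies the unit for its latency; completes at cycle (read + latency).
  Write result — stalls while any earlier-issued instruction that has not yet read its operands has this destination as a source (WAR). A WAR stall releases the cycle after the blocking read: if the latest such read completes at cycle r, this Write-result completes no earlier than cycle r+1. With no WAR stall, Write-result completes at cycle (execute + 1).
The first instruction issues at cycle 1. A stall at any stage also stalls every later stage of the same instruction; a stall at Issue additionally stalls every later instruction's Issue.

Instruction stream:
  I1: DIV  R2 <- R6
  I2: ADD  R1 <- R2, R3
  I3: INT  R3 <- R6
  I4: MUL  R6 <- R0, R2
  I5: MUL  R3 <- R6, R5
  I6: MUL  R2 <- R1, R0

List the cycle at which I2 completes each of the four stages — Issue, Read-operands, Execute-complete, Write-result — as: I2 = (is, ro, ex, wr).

I1  is:1  ro:2  ex:10  wr:11
I2  is:2  ro:12  ex:14  wr:15  — RAW R2: wait I1 write@11
I3  is:3  ro:4  ex:5  wr:13  — WAR R3: wait I2 read@12
I4  is:4  ro:12  ex:16  wr:17  — RAW R2: wait I1 write@11
I5  is:18  ro:19  ex:23  wr:24  — struct: MUL busy until I4 writes@17
I6  is:25  ro:26  ex:30  wr:31  — struct: MUL busy until I5 writes@24

I2 = (2, 12, 14, 15)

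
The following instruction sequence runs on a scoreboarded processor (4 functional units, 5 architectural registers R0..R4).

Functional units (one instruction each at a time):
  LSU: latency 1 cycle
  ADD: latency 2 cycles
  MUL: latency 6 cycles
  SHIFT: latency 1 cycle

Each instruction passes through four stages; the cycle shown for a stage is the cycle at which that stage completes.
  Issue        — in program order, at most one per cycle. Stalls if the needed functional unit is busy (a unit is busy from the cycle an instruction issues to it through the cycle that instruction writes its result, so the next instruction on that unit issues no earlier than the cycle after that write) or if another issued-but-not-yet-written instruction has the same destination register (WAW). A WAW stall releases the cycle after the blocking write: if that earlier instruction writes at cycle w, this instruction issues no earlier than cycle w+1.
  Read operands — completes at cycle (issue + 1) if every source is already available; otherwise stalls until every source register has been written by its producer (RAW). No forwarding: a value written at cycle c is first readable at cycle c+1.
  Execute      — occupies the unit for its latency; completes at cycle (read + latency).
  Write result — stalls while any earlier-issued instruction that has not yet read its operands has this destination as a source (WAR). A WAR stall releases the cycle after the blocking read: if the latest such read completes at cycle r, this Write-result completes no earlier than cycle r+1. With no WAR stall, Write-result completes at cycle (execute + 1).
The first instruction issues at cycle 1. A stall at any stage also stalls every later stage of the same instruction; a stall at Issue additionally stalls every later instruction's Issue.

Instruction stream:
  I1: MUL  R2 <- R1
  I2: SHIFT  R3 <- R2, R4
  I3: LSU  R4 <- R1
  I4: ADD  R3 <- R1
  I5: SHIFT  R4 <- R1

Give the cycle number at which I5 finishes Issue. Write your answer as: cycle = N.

cycle = 14

cycle 1: issue I1 (MUL)
cycle 2: I1 read-ops; issue I2 (SHIFT)
cycle 3: issue I3 (LSU)
cycle 4: I3 read-ops
cycle 5: I3 finished on LSU
cycle 8: I1 finished on MUL
cycle 9: I1→R2
cycle 10: I2 read-ops
cycle 11: I2 finished on SHIFT; I3→R4
cycle 12: I2→R3
cycle 13: issue I4 (ADD)
cycle 14: I4 read-ops; issue I5 (SHIFT)
cycle 15: I5 read-ops
cycle 16: I4 finished on ADD; I5 finished on SHIFT
cycle 17: I4→R3; I5→R4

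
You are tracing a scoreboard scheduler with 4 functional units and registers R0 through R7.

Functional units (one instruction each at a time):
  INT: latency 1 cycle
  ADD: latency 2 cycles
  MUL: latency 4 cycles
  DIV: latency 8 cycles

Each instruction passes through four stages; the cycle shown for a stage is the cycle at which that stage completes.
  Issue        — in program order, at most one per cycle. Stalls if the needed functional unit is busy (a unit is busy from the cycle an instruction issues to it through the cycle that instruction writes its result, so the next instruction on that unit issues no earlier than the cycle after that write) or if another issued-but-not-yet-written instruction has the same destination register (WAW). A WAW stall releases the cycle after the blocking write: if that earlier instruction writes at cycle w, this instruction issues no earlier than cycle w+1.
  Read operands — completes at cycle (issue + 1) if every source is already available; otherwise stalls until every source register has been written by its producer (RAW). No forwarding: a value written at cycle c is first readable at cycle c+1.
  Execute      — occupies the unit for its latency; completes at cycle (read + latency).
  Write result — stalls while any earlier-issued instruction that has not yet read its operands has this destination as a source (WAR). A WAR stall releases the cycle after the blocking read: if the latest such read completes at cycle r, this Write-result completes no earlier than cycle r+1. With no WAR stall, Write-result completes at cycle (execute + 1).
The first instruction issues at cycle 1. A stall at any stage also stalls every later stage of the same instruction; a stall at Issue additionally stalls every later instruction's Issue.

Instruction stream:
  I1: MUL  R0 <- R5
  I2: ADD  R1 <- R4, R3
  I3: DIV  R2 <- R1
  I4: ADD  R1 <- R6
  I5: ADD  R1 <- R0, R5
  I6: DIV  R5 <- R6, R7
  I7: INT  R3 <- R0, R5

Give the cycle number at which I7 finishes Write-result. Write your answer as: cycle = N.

cycle = 30

cycle 1: I1→MUL
cycle 2: I1 RO; I2→ADD
cycle 3: I2 RO; I3→DIV
cycle 5: I2 EX
cycle 6: I1 EX; I2 WR R1
cycle 7: I1 WR R0; I3 RO; I4→ADD
cycle 8: I4 RO
cycle 10: I4 EX
cycle 11: I4 WR R1
cycle 12: I5→ADD
cycle 13: I5 RO
cycle 15: I3 EX; I5 EX
cycle 16: I3 WR R2; I5 WR R1
cycle 17: I6→DIV
cycle 18: I6 RO; I7→INT
cycle 26: I6 EX
cycle 27: I6 WR R5
cycle 28: I7 RO
cycle 29: I7 EX
cycle 30: I7 WR R3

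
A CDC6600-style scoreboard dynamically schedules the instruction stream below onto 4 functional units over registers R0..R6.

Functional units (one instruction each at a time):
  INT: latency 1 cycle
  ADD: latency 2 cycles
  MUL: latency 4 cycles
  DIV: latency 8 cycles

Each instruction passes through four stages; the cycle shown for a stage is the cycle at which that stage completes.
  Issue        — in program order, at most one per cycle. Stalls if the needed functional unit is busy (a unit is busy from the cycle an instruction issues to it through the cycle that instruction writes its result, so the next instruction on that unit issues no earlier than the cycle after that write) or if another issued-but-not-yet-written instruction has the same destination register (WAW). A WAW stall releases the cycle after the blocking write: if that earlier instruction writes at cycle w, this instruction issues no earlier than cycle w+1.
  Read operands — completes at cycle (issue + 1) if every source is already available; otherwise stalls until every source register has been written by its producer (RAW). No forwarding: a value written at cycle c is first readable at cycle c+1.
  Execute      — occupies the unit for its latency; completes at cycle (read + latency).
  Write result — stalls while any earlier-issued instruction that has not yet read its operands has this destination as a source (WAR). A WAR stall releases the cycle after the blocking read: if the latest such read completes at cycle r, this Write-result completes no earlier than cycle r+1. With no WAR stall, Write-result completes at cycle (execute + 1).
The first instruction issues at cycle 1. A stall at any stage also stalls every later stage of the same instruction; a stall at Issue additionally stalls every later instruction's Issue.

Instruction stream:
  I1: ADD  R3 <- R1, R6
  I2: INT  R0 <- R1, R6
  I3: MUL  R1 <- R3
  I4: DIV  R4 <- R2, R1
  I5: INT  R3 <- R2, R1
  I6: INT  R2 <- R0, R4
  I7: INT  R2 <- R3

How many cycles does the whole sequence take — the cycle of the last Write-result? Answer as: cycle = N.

cycle 1: issue I1 (ADD)
cycle 2: I1 read-ops | issue I2 (INT)
cycle 3: I2 read-ops | issue I3 (MUL)
cycle 4: I1 finished on ADD | I2 finished on INT | issue I4 (DIV)
cycle 5: I1→R3 | I2→R0
cycle 6: I3 read-ops | issue I5 (INT)
cycle 10: I3 finished on MUL
cycle 11: I3→R1
cycle 12: I4 read-ops | I5 read-ops
cycle 13: I5 finished on INT
cycle 14: I5→R3
cycle 15: issue I6 (INT)
cycle 20: I4 finished on DIV
cycle 21: I4→R4
cycle 22: I6 read-ops
cycle 23: I6 finished on INT
cycle 24: I6→R2
cycle 25: issue I7 (INT)
cycle 26: I7 read-ops
cycle 27: I7 finished on INT
cycle 28: I7→R2

cycle = 28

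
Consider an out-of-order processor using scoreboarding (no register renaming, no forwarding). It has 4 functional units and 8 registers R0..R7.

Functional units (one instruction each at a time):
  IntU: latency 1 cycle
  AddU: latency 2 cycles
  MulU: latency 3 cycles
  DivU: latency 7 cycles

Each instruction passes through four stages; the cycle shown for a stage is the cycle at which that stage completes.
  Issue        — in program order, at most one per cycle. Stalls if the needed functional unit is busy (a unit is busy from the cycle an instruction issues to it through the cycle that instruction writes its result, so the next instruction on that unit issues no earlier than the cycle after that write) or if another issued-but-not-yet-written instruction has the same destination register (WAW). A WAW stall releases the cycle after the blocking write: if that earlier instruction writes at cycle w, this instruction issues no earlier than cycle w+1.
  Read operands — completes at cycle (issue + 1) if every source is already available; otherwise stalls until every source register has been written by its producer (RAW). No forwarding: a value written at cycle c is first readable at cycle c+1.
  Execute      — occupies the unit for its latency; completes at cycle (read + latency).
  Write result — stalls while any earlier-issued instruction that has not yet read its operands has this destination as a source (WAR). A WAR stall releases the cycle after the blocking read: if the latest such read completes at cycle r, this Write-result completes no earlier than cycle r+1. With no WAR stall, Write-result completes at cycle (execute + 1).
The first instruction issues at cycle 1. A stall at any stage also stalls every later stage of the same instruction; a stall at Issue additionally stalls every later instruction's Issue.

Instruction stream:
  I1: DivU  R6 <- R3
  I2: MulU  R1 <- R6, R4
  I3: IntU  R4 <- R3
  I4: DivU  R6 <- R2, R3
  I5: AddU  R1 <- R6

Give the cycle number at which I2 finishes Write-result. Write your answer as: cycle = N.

cycle = 15

t=1  I1→DivU
t=2  I1 RO, I2→MulU
t=3  I3→IntU
t=4  I3 RO
t=5  I3 EX
t=9  I1 EX
t=10  I1 WR R6
t=11  I2 RO, I4→DivU
t=12  I3 WR R4, I4 RO
t=14  I2 EX
t=15  I2 WR R1
t=16  I5→AddU
t=19  I4 EX
t=20  I4 WR R6
t=21  I5 RO
t=23  I5 EX
t=24  I5 WR R1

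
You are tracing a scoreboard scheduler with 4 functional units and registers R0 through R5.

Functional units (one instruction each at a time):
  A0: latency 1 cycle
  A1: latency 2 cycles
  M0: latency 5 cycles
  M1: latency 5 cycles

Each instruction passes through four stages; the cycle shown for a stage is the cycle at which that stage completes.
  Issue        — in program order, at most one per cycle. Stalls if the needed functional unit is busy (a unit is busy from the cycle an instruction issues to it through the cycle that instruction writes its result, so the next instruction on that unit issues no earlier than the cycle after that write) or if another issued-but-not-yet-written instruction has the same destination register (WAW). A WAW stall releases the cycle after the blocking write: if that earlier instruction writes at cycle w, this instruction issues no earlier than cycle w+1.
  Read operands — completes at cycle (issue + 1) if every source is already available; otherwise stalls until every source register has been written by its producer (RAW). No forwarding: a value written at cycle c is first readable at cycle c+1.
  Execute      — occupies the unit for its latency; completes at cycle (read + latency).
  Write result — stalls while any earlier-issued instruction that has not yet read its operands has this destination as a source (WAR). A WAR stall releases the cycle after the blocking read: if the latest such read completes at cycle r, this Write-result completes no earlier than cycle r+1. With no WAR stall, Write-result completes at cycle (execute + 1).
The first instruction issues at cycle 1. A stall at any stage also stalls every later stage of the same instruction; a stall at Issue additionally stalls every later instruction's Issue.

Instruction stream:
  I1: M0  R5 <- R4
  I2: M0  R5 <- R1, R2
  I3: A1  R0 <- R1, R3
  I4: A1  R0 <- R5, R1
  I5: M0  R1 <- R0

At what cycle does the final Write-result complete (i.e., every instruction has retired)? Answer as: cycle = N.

1) issue 1, read 2, done 7, write 8
2) issue 9, read 10, done 15, write 16  <struct: M0 busy until I1 writes@8>
3) issue 10, read 11, done 13, write 14
4) issue 15, read 17, done 19, write 20  <struct: A1 busy until I3 writes@14 / RAW R5: wait I2 write@16>
5) issue 17, read 21, done 26, write 27  <struct: M0 busy until I2 writes@16 / RAW R0: wait I4 write@20>

cycle = 27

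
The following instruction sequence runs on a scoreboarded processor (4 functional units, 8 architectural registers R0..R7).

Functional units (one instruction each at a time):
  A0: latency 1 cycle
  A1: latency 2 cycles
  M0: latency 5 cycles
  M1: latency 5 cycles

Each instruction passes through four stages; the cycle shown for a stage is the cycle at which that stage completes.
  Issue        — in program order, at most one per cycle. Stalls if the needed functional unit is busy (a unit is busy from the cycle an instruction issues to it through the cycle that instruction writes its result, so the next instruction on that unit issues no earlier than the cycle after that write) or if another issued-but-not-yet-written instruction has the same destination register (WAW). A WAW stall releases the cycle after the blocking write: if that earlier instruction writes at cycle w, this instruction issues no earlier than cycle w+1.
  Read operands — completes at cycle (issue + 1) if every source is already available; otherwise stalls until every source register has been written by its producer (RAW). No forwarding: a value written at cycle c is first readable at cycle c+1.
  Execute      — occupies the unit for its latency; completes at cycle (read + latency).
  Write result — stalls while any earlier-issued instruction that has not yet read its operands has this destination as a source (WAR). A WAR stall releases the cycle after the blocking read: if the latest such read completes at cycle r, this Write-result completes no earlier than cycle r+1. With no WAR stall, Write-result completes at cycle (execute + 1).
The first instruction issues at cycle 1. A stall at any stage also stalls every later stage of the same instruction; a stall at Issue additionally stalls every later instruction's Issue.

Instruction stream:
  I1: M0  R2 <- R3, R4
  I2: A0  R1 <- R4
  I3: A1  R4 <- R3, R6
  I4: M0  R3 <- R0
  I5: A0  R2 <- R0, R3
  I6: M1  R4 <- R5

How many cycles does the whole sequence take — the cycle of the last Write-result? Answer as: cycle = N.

cycle = 19

I1  is:1  ro:2  ex:7  wr:8
I2  is:2  ro:3  ex:4  wr:5
I3  is:3  ro:4  ex:6  wr:7
I4  is:9  ro:10  ex:15  wr:16  — struct: M0 busy until I1 writes@8
I5  is:10  ro:17  ex:18  wr:19  — RAW R3: wait I4 write@16
I6  is:11  ro:12  ex:17  wr:18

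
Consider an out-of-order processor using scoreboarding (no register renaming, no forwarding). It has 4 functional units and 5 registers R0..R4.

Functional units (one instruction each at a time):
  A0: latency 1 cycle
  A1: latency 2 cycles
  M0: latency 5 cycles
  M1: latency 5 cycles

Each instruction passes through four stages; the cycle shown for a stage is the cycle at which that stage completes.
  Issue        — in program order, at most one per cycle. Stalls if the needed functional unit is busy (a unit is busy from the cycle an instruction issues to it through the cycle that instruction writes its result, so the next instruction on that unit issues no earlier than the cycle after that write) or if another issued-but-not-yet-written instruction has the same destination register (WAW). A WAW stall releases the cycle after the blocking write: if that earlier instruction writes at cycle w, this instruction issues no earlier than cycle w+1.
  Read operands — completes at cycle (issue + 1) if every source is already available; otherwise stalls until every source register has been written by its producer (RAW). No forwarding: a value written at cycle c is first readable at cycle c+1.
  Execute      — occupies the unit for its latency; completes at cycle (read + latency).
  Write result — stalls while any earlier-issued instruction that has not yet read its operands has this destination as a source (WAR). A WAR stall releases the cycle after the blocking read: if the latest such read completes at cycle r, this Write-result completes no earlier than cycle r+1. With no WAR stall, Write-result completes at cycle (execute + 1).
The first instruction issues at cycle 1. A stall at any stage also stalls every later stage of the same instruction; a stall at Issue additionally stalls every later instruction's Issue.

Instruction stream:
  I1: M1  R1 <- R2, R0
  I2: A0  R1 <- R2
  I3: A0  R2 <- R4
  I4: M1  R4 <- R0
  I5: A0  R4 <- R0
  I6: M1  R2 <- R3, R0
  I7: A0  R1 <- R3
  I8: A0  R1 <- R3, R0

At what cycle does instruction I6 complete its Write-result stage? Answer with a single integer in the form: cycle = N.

cycle = 30

[1] I1 issues→M1
[2] I1 reads
[7] I1 exec-done
[8] I1 writes R1
[9] I2 issues→A0
[10] I2 reads
[11] I2 exec-done
[12] I2 writes R1
[13] I3 issues→A0
[14] I3 reads | I4 issues→M1
[15] I3 exec-done | I4 reads
[16] I3 writes R2
[20] I4 exec-done
[21] I4 writes R4
[22] I5 issues→A0
[23] I5 reads | I6 issues→M1
[24] I5 exec-done | I6 reads
[25] I5 writes R4
[26] I7 issues→A0
[27] I7 reads
[28] I7 exec-done
[29] I6 exec-done | I7 writes R1
[30] I6 writes R2 | I8 issues→A0
[31] I8 reads
[32] I8 exec-done
[33] I8 writes R1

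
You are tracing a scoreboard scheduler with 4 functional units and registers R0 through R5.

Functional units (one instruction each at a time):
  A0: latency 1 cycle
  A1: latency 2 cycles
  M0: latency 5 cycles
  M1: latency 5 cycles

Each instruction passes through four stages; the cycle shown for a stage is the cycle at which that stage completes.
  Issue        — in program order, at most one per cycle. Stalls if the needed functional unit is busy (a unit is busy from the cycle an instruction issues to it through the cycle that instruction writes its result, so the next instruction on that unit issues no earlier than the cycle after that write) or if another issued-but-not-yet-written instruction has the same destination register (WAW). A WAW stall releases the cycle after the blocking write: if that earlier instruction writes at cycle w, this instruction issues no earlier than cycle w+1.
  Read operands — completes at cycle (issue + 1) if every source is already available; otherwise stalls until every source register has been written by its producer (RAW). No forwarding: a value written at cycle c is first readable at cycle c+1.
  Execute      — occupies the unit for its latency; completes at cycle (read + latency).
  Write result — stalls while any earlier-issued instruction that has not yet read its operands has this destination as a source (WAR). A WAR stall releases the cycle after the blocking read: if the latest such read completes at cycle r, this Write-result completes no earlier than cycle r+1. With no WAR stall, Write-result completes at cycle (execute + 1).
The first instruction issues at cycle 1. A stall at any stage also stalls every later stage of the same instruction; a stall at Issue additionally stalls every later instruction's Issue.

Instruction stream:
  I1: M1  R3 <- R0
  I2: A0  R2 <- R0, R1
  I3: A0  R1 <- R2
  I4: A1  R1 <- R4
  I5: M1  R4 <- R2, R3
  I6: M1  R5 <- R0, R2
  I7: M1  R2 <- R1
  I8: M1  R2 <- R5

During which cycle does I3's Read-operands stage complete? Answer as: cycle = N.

cycle = 7

[I1] 1/2/7/8
[I2] 2/3/4/5
[I3] 6/7/8/9  (struct: A0 busy until I2 writes@5)
[I4] 10/11/13/14  (WAW R1: wait I3 write@9)
[I5] 11/12/17/18
[I6] 19/20/25/26  (struct: M1 busy until I5 writes@18)
[I7] 27/28/33/34  (struct: M1 busy until I6 writes@26)
[I8] 35/36/41/42  (struct: M1 busy until I7 writes@34)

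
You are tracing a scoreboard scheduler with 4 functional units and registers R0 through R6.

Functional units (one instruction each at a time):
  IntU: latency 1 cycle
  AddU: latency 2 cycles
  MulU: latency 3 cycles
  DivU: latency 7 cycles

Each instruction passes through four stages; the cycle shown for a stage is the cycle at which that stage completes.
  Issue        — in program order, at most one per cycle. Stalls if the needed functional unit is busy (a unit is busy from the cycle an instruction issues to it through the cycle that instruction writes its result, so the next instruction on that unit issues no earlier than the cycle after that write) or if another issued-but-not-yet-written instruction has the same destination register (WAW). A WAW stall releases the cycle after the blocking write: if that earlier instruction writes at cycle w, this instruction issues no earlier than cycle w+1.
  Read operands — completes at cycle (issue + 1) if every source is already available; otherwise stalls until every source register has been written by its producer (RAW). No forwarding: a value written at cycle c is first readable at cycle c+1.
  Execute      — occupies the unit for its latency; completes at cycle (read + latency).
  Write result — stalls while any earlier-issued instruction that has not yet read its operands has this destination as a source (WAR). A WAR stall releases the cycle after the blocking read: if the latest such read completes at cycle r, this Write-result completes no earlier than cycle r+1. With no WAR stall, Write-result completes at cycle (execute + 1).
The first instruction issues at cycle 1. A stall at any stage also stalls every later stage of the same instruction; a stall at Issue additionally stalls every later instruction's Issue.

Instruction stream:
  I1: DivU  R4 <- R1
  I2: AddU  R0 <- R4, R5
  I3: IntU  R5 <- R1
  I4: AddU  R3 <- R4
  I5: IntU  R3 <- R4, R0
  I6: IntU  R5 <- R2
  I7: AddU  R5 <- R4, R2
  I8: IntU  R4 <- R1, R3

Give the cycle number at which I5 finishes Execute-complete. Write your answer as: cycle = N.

  I1 | 1 | 2 | 9 | 10
  I2 | 2 | 11 | 13 | 14   RAW R4: wait I1 write@10
  I3 | 3 | 4 | 5 | 12   WAR R5: wait I2 read@11
  I4 | 15 | 16 | 18 | 19   struct: AddU busy until I2 writes@14
  I5 | 20 | 21 | 22 | 23   WAW R3: wait I4 write@19
  I6 | 24 | 25 | 26 | 27   struct: IntU busy until I5 writes@23
  I7 | 28 | 29 | 31 | 32   WAW R5: wait I6 write@27
  I8 | 29 | 30 | 31 | 32

cycle = 22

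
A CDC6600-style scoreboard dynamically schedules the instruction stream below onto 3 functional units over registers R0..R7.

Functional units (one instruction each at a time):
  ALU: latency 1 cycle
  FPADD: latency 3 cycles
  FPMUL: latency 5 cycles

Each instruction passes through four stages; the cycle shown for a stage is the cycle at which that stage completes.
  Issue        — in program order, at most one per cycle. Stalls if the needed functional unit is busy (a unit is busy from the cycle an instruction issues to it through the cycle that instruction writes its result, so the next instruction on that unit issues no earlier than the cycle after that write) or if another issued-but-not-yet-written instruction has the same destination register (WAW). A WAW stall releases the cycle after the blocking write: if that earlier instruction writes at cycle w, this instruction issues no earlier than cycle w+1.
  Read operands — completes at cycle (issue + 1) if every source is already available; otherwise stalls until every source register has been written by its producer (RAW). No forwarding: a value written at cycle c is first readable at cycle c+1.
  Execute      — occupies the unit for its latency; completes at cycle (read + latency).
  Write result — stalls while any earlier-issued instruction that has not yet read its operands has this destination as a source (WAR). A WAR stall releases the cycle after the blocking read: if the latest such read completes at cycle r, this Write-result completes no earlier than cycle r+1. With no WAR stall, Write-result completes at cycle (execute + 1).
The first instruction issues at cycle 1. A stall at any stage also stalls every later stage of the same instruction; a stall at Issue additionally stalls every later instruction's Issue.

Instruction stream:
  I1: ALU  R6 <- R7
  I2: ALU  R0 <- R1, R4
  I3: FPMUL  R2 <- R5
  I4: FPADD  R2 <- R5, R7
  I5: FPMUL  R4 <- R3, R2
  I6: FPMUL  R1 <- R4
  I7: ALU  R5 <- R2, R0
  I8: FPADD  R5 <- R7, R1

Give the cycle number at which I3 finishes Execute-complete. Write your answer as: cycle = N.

t=1  I1 issues→ALU
t=2  I1 reads
t=3  I1 exec-done
t=4  I1 writes R6
t=5  I2 issues→ALU
t=6  I2 reads · I3 issues→FPMUL
t=7  I2 exec-done · I3 reads
t=8  I2 writes R0
t=12  I3 exec-done
t=13  I3 writes R2
t=14  I4 issues→FPADD
t=15  I4 reads · I5 issues→FPMUL
t=18  I4 exec-done
t=19  I4 writes R2
t=20  I5 reads
t=25  I5 exec-done
t=26  I5 writes R4
t=27  I6 issues→FPMUL
t=28  I6 reads · I7 issues→ALU
t=29  I7 reads
t=30  I7 exec-done
t=31  I7 writes R5
t=32  I8 issues→FPADD
t=33  I6 exec-done
t=34  I6 writes R1
t=35  I8 reads
t=38  I8 exec-done
t=39  I8 writes R5

cycle = 12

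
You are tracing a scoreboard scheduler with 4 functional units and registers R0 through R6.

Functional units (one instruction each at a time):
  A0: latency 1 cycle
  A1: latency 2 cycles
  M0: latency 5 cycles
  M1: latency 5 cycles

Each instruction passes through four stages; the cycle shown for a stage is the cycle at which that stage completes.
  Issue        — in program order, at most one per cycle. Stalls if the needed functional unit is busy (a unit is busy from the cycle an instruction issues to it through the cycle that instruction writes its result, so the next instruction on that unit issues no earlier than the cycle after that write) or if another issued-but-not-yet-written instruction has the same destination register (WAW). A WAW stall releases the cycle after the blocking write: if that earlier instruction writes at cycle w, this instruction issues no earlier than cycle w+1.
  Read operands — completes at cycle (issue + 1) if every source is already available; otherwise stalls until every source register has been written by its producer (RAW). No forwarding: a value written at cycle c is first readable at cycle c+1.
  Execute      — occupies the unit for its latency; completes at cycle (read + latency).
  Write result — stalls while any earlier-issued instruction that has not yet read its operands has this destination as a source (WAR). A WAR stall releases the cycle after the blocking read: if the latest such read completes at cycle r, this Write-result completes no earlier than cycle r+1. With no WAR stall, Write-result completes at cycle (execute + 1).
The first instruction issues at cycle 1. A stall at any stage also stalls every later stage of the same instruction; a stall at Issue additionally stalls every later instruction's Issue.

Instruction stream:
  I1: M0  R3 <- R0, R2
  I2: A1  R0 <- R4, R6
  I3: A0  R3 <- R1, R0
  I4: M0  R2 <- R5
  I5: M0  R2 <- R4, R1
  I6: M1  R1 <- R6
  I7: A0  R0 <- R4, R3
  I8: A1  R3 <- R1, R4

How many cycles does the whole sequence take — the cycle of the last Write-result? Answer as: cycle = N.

cycle = 30

I1 -> (1, 2, 7, 8)
I2 -> (2, 3, 5, 6)
I3 -> (9, 10, 11, 12)  // WAW R3: wait I1 write@8
I4 -> (10, 11, 16, 17)
I5 -> (18, 19, 24, 25)  // struct: M0 busy until I4 writes@17
I6 -> (19, 20, 25, 26)
I7 -> (20, 21, 22, 23)
I8 -> (21, 27, 29, 30)  // RAW R1: wait I6 write@26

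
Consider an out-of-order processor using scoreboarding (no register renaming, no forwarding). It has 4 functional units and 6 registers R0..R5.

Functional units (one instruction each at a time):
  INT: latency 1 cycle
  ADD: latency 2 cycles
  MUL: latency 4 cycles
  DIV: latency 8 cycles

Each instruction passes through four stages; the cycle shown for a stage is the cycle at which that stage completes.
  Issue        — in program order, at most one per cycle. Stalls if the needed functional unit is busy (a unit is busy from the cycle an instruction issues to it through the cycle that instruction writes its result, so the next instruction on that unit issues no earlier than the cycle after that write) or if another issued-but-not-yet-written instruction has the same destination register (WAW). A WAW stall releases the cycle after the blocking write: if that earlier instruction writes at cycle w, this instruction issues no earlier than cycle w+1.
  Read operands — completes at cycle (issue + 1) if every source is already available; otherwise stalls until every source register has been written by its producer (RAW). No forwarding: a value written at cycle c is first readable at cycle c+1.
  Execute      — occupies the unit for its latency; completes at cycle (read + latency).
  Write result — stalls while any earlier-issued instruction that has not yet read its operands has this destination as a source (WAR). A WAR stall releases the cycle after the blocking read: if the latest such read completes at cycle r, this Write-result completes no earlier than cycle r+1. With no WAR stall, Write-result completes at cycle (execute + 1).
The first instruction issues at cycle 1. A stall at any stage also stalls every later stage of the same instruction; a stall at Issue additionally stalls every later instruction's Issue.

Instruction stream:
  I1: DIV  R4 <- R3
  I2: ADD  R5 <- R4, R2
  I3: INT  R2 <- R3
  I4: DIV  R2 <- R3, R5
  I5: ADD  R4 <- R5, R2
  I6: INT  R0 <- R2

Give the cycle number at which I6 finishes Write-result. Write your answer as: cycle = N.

cycle 1: issue I1 (DIV)
cycle 2: I1 read-ops; issue I2 (ADD)
cycle 3: issue I3 (INT)
cycle 4: I3 read-ops
cycle 5: I3 finished on INT
cycle 10: I1 finished on DIV
cycle 11: I1→R4
cycle 12: I2 read-ops
cycle 13: I3→R2
cycle 14: I2 finished on ADD; issue I4 (DIV)
cycle 15: I2→R5
cycle 16: I4 read-ops; issue I5 (ADD)
cycle 17: issue I6 (INT)
cycle 24: I4 finished on DIV
cycle 25: I4→R2
cycle 26: I5 read-ops; I6 read-ops
cycle 27: I6 finished on INT
cycle 28: I5 finished on ADD; I6→R0
cycle 29: I5→R4

cycle = 28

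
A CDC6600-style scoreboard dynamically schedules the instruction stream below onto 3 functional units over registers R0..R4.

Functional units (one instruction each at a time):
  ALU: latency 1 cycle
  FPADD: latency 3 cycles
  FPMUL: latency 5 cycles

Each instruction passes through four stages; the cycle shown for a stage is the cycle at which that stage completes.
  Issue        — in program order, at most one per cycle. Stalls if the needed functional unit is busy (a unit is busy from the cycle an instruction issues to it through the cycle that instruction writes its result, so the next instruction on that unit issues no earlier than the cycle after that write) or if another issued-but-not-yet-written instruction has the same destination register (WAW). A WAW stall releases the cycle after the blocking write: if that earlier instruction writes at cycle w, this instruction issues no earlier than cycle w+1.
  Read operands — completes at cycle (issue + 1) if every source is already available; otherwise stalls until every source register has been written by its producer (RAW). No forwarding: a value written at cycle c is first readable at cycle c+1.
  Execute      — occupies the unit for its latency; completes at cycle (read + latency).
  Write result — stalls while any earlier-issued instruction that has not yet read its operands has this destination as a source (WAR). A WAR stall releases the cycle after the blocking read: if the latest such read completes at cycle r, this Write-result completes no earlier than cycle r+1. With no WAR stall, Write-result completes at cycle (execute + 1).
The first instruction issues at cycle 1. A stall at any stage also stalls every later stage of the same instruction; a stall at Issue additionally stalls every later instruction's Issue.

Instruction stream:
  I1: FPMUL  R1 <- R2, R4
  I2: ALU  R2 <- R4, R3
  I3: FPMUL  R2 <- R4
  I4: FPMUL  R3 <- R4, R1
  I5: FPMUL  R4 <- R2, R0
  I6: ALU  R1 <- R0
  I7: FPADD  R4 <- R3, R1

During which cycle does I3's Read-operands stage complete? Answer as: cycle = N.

c1: I1→FPMUL
c2: I1 RO, I2→ALU
c3: I2 RO
c4: I2 EX
c5: I2 WR R2
c7: I1 EX
c8: I1 WR R1
c9: I3→FPMUL
c10: I3 RO
c15: I3 EX
c16: I3 WR R2
c17: I4→FPMUL
c18: I4 RO
c23: I4 EX
c24: I4 WR R3
c25: I5→FPMUL
c26: I5 RO, I6→ALU
c27: I6 RO
c28: I6 EX
c29: I6 WR R1
c31: I5 EX
c32: I5 WR R4
c33: I7→FPADD
c34: I7 RO
c37: I7 EX
c38: I7 WR R4

cycle = 10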